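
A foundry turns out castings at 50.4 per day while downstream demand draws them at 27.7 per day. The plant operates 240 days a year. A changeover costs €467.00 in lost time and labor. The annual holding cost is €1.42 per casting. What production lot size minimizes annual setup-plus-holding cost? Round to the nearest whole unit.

Q* ≈ 3,116 castings

Annual demand D = 27.7 × 240 = 6,648.
Production build-up factor (1 − d/p) = 1 − 27.7/50.4 = 0.4504.
Q* = √(2DS / (H(1 − d/p))) = √(2 × 6,648 × 467 / (1.42 × 0.4504)).
= √(6,209,232 / 0.6396) ≈ 3115.854.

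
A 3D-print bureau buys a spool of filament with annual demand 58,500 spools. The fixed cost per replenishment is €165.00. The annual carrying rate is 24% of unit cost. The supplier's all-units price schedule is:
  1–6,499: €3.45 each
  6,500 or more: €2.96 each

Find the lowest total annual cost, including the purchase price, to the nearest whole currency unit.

TC* ≈ €176,954

Holding cost per unit per year at price C is H = 0.24·C.
Candidates are each tier's EOQ (if it falls in that tier) and each price-break quantity.
EOQ at €3.45 = 4828.6 (feasible in tier 1): TC = 58,500×€3.45 + (58,500/4828.6)×165 + (4828.6/2)×0.24×€3.45 = €205,823.07.
EOQ at €2.96 = 5212.9 < 6500, so use break Q=6500: TC = 58,500×€2.96 + (58,500/6500.0)×165 + (6500.0/2)×0.24×€2.96 = €176,953.80.
Lowest total cost among the candidates is at Q = 6500.0.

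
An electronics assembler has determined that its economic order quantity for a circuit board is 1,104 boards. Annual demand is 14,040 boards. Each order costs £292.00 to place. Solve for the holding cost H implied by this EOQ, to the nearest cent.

H ≈ £6.73

The basic EOQ model gives Q* = √(2DS/H); rearrange for the unknown.
From Q* = √(2DS/H): H = 2DS / Q*² = 2 × 14,040 × 292 / 1,104² = 6.7273.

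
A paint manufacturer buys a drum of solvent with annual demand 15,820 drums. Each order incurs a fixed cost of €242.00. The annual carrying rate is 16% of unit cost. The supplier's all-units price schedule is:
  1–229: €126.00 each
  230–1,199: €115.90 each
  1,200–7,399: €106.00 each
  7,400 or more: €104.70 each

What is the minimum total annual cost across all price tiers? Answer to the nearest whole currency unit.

Holding cost per unit per year at price C is H = 0.16·C.
Candidates are each tier's EOQ (if it falls in that tier) and each price-break quantity.
Tier 1 (€126.00): EOQ = 616.3 exceeds tier's upper bound 229, so this tier is dominated.
EOQ at €115.90 = 642.6 (feasible in tier 2): TC = 15,820×€115.90 + (15,820/642.6)×242 + (642.6/2)×0.16×€115.90 = €1,845,453.92.
EOQ at €106.00 = 671.9 < 1200, so use break Q=1200: TC = 15,820×€106.00 + (15,820/1200.0)×242 + (1200.0/2)×0.16×€106.00 = €1,690,286.37.
EOQ at €104.70 = 676.1 < 7400, so use break Q=7400: TC = 15,820×€104.70 + (15,820/7400.0)×242 + (7400.0/2)×0.16×€104.70 = €1,718,853.76.
Lowest total cost among the candidates is at Q = 1200.0.

TC* ≈ €1,690,286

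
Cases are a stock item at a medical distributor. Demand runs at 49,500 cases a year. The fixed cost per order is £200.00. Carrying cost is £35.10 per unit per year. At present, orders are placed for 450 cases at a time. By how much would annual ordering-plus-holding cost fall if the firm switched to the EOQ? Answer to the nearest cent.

Extra cost ≈ £3,535.03 per year

EOQ = √(2DS/H) = √(2 × 49,500 × 200 / 35.1) ≈ 751.07.
Cost at Q* = (D/Q*)S + (Q*/2)H = √(2DSH) ≈ £26,362.47.
Cost at Q = 450: (49,500/450)×200 + (450/2)×35.1 = £22,000.00 + £7,897.50 = £29,897.50.
Excess = £29,897.50 − £26,362.47 = £3,535.03.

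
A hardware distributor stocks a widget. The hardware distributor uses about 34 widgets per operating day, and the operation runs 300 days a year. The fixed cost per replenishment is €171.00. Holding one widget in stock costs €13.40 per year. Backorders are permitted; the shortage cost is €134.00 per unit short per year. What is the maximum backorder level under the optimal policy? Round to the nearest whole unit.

S* ≈ 49 widgets

Annual demand D = 34 × 300 = 10,200.
With planned backorders, Q* = √(2DS/H) · √((H+B)/B).
√(2DS/H) = √(2 × 10,200 × 171 / 13.4) = 510.224.
√((H+B)/B) = √((13.4+134)/134) = 1.0488.
Q* ≈ 535.127.
S* = Q* · H/(H+B) = 535.127 × 13.4/147.4 ≈ 48.648.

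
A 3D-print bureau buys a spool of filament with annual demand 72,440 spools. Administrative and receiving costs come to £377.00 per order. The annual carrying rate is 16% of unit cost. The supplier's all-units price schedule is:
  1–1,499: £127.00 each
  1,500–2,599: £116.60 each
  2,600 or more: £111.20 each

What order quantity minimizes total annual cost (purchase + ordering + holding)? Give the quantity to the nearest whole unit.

Holding cost per unit per year at price C is H = 0.16·C.
Candidates are each tier's EOQ (if it falls in that tier) and each price-break quantity.
Tier 1 (£127.00): EOQ = 1639.5 exceeds tier's upper bound 1499, so this tier is dominated.
EOQ at £116.60 = 1711.1 (feasible in tier 2): TC = 72,440×£116.60 + (72,440/1711.1)×377 + (1711.1/2)×0.16×£116.60 = £8,478,425.56.
EOQ at £111.20 = 1752.1 < 2600, so use break Q=2600: TC = 72,440×£111.20 + (72,440/2600.0)×377 + (2600.0/2)×0.16×£111.20 = £8,088,961.40.
Lowest total cost is £8,088,961.40 at Q = 2600.0.

Q* ≈ 2,600 spools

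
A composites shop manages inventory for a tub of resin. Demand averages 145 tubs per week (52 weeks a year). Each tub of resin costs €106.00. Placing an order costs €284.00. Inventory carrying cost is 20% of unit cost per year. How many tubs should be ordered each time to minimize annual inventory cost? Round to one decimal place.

Annual demand D = 145 × 52 = 7,540.
Holding cost H = 0.20 × €106.00 = €21.2000 per unit per year.
EOQ = √(2DS / H) = √(2 × 7,540 × 284 / 21.2).
= √(4,282,720 / 21.2) = √202,015.0943 ≈ 449.461.

Q* ≈ 449.5 tubs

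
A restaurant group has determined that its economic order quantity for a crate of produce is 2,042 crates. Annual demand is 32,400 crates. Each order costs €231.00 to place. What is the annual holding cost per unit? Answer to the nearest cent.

Squaring Q* = √(2DS/H) gives Q*² = 2DS/H.
From Q* = √(2DS/H): H = 2DS / Q*² = 2 × 32,400 × 231 / 2,042² = 3.5898.

H ≈ €3.59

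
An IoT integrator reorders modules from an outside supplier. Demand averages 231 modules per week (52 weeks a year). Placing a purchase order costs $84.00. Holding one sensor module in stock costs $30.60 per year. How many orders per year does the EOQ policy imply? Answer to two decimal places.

Annual demand D = 231 × 52 = 12,012.
Q* = √(2DS/H) = √(2 × 12,012 × 84 / 30.6) ≈ 256.80.
Orders per year = D / Q* = 12,012 / 256.80 ≈ 46.775.

N ≈ 46.77 orders per year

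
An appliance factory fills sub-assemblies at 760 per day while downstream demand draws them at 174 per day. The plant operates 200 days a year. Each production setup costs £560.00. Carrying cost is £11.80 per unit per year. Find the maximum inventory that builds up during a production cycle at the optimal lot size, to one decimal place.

I_max ≈ 1,595.9 sub-assemblies

Annual demand D = 174 × 200 = 34,800.
Production build-up factor (1 − d/p) = 1 − 174/760 = 0.7711.
Q* = √(2DS / (H(1 − d/p))) = √(2 × 34,800 × 560 / (11.8 × 0.7711)).
= √(38,976,000 / 9.0984) ≈ 2069.739.
Maximum inventory = Q*(1 − d/p) = 2069.739 × 0.7711 ≈ 1595.878.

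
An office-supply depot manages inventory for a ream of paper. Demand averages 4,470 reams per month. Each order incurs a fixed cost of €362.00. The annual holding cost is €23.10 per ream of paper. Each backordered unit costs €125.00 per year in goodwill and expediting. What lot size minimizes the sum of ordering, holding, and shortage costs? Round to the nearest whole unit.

Q* ≈ 1,411 reams

Annual demand D = 4,470 × 12 = 53,640.
With planned backorders, Q* = √(2DS/H) · √((H+B)/B).
√(2DS/H) = √(2 × 53,640 × 362 / 23.1) = 1296.605.
√((H+B)/B) = √((23.1+125)/125) = 1.0885.
Q* ≈ 1411.335.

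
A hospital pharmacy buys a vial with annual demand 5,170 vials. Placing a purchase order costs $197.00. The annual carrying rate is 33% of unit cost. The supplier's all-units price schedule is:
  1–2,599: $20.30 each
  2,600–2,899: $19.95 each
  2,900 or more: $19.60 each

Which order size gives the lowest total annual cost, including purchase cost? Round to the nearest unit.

Holding cost per unit per year at price C is H = 0.33·C.
Evaluate total cost at each tier's feasible EOQ or, if the EOQ is below the tier, at the tier's minimum quantity.
EOQ at $20.30 = 551.4 (feasible in tier 1): TC = 5,170×$20.30 + (5,170/551.4)×197 + (551.4/2)×0.33×$20.30 = $108,645.01.
EOQ at $19.95 = 556.2 < 2600, so use break Q=2600: TC = 5,170×$19.95 + (5,170/2600.0)×197 + (2600.0/2)×0.33×$19.95 = $112,091.78.
EOQ at $19.60 = 561.2 < 2900, so use break Q=2900: TC = 5,170×$19.60 + (5,170/2900.0)×197 + (2900.0/2)×0.33×$19.60 = $111,061.80.
Lowest total cost is $108,645.01 at Q = 551.4.

Q* ≈ 551 vials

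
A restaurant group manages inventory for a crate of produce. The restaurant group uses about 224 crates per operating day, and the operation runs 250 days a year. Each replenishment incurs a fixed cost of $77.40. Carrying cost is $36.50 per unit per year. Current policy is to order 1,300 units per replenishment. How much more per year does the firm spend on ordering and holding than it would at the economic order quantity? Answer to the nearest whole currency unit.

Extra cost ≈ $9,271 per year

Annual demand D = 224 × 250 = 56,000.
EOQ = √(2DS/H) = √(2 × 56,000 × 77.4 / 36.5) ≈ 487.34.
Cost at Q* = (D/Q*)S + (Q*/2)H = √(2DSH) ≈ $17,787.95.
Cost at Q = 1,300: (56,000/1,300)×77.4 + (1,300/2)×36.5 = $3,334.15 + $23,725.00 = $27,059.15.
Excess = $27,059.15 − $17,787.95 = $9,271.20.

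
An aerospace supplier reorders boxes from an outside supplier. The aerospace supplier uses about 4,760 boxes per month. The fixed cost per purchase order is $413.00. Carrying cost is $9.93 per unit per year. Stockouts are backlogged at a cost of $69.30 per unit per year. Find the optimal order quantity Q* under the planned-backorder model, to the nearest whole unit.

Annual demand D = 4,760 × 12 = 57,120.
With planned backorders, Q* = √(2DS/H) · √((H+B)/B).
√(2DS/H) = √(2 × 57,120 × 413 / 9.93) = 2179.764.
√((H+B)/B) = √((9.93+69.3)/69.3) = 1.0692.
Q* ≈ 2330.707.

Q* ≈ 2,331 boxes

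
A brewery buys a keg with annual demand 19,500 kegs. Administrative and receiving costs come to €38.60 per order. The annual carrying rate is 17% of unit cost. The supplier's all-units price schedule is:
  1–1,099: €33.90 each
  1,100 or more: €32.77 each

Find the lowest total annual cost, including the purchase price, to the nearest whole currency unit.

TC* ≈ €642,763

Holding cost per unit per year at price C is H = 0.17·C.
For each price level, check whether its EOQ is feasible; otherwise the best quantity at that price is the breakpoint.
EOQ at €33.90 = 511.1 (feasible in tier 1): TC = 19,500×€33.90 + (19,500/511.1)×38.6 + (511.1/2)×0.17×€33.90 = €663,995.44.
EOQ at €32.77 = 519.8 < 1100, so use break Q=1100: TC = 19,500×€32.77 + (19,500/1100.0)×38.6 + (1100.0/2)×0.17×€32.77 = €642,763.27.
Lowest total cost among the candidates is at Q = 1100.0.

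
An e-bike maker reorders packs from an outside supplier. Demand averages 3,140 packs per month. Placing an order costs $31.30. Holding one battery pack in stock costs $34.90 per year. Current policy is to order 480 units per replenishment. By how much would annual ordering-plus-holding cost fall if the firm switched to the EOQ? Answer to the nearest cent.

Extra cost ≈ $1,759.96 per year

Annual demand D = 3,140 × 12 = 37,680.
EOQ = √(2DS/H) = √(2 × 37,680 × 31.3 / 34.9) ≈ 259.97.
Cost at Q* = (D/Q*)S + (Q*/2)H = √(2DSH) ≈ $9,073.09.
Cost at Q = 480: (37,680/480)×31.3 + (480/2)×34.9 = $2,457.05 + $8,376.00 = $10,833.05.
Excess = $10,833.05 − $9,073.09 = $1,759.96.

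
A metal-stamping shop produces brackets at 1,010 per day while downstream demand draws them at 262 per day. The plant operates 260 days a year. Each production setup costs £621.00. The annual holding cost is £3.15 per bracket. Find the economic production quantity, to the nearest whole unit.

Annual demand D = 262 × 260 = 68,120.
Production build-up factor (1 − d/p) = 1 − 262/1,010 = 0.7406.
Q* = √(2DS / (H(1 − d/p))) = √(2 × 68,120 × 621 / (3.15 × 0.7406)).
= √(84,605,040 / 2.3329) ≈ 6022.166.

Q* ≈ 6,022 brackets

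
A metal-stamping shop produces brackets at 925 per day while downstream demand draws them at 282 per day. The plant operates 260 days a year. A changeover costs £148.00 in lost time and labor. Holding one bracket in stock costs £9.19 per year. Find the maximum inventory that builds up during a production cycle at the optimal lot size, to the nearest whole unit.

I_max ≈ 1,281 brackets

Annual demand D = 282 × 260 = 73,320.
Production build-up factor (1 − d/p) = 1 − 282/925 = 0.6951.
Q* = √(2DS / (H(1 − d/p))) = √(2 × 73,320 × 148 / (9.19 × 0.6951)).
= √(21,702,720 / 6.3883) ≈ 1843.167.
Maximum inventory = Q*(1 − d/p) = 1843.167 × 0.6951 ≈ 1281.250.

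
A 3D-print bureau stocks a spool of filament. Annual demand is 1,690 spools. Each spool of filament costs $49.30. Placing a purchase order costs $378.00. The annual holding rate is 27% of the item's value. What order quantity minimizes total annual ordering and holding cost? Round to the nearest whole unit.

Holding cost H = 0.27 × $49.30 = $13.3110 per unit per year.
EOQ = √(2DS / H) = √(2 × 1,690 × 378 / 13.311).
= √(1,277,640 / 13.311) = √95,983.7728 ≈ 309.812.

Q* ≈ 310 spools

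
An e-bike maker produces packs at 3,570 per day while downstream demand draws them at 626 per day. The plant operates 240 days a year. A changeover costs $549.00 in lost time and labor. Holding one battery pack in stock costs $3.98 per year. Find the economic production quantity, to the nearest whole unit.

Q* ≈ 7,090 packs

Annual demand D = 626 × 240 = 150,240.
Production build-up factor (1 − d/p) = 1 − 626/3,570 = 0.8246.
Q* = √(2DS / (H(1 − d/p))) = √(2 × 150,240 × 549 / (3.98 × 0.8246)).
= √(164,963,520 / 3.2821) ≈ 7089.533.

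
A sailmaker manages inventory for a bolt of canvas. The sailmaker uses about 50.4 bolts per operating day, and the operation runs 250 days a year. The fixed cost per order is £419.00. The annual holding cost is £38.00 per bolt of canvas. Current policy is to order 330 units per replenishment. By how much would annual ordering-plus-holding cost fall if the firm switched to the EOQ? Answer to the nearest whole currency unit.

Extra cost ≈ £2,237 per year

Annual demand D = 50.4 × 250 = 12,600.
EOQ = √(2DS/H) = √(2 × 12,600 × 419 / 38) ≈ 527.13.
Cost at Q* = (D/Q*)S + (Q*/2)H = √(2DSH) ≈ £20,030.84.
Cost at Q = 330: (12,600/330)×419 + (330/2)×38 = £15,998.18 + £6,270.00 = £22,268.18.
Excess = £22,268.18 − £20,030.84 = £2,237.35.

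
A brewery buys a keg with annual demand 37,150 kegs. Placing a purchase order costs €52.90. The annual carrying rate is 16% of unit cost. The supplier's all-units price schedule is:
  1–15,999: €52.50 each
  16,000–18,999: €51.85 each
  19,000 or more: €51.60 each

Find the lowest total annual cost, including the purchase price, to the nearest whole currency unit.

Holding cost per unit per year at price C is H = 0.16·C.
Candidates are each tier's EOQ (if it falls in that tier) and each price-break quantity.
EOQ at €52.50 = 684.0 (feasible in tier 1): TC = 37,150×€52.50 + (37,150/684.0)×52.9 + (684.0/2)×0.16×€52.50 = €1,956,120.95.
EOQ at €51.85 = 688.3 < 16000, so use break Q=16000: TC = 37,150×€51.85 + (37,150/16000.0)×52.9 + (16000.0/2)×0.16×€51.85 = €1,992,718.33.
EOQ at €51.60 = 690.0 < 19000, so use break Q=19000: TC = 37,150×€51.60 + (37,150/19000.0)×52.9 + (19000.0/2)×0.16×€51.60 = €1,995,475.43.
Lowest total cost among the candidates is at Q = 684.0.

TC* ≈ €1,956,121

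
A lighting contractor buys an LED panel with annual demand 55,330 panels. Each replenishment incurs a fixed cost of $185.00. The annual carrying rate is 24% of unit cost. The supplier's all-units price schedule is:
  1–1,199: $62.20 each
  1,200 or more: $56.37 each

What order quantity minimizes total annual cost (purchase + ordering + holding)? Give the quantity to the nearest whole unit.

Holding cost per unit per year at price C is H = 0.24·C.
Candidates are each tier's EOQ (if it falls in that tier) and each price-break quantity.
EOQ at $62.20 = 1171.1 (feasible in tier 1): TC = 55,330×$62.20 + (55,330/1171.1)×185 + (1171.1/2)×0.24×$62.20 = $3,459,007.63.
EOQ at $56.37 = 1230.1 (feasible in tier 2): TC = 55,330×$56.37 + (55,330/1230.1)×185 + (1230.1/2)×0.24×$56.37 = $3,135,594.30.
Lowest total cost is $3,135,594.30 at Q = 1230.1.

Q* ≈ 1,230 panels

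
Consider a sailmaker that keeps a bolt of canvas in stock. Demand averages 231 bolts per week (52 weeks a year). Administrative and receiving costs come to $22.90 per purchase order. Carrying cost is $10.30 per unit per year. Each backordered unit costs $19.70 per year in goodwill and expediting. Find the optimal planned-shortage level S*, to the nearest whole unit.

Annual demand D = 231 × 52 = 12,012.
With planned backorders, Q* = √(2DS/H) · √((H+B)/B).
√(2DS/H) = √(2 × 12,012 × 22.9 / 10.3) = 231.112.
√((H+B)/B) = √((10.3+19.7)/19.7) = 1.2340.
Q* ≈ 285.200.
S* = Q* · H/(H+B) = 285.200 × 10.3/30 ≈ 97.919.

S* ≈ 98 bolts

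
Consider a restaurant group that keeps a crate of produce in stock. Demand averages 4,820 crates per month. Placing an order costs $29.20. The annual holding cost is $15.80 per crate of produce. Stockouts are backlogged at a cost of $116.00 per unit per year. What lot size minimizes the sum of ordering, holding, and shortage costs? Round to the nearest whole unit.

Annual demand D = 4,820 × 12 = 57,840.
With planned backorders, Q* = √(2DS/H) · √((H+B)/B).
√(2DS/H) = √(2 × 57,840 × 29.2 / 15.8) = 462.373.
√((H+B)/B) = √((15.8+116)/116) = 1.0659.
Q* ≈ 492.857.

Q* ≈ 493 crates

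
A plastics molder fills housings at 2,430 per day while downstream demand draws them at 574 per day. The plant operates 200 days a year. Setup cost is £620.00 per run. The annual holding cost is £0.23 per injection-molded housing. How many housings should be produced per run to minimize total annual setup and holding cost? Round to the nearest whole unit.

Annual demand D = 574 × 200 = 114,800.
Production build-up factor (1 − d/p) = 1 − 574/2,430 = 0.7638.
Q* = √(2DS / (H(1 − d/p))) = √(2 × 114,800 × 620 / (0.23 × 0.7638)).
= √(142,352,000 / 0.1757) ≈ 28466.365.

Q* ≈ 28,466 housings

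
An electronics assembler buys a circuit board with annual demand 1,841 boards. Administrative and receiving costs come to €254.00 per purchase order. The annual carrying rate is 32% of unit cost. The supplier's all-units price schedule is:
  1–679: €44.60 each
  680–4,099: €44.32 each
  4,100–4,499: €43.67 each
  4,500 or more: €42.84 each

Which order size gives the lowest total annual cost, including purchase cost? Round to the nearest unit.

Holding cost per unit per year at price C is H = 0.32·C.
For each price level, check whether its EOQ is feasible; otherwise the best quantity at that price is the breakpoint.
EOQ at €44.60 = 256.0 (feasible in tier 1): TC = 1,841×€44.60 + (1,841/256.0)×254 + (256.0/2)×0.32×€44.60 = €85,762.03.
EOQ at €44.32 = 256.8 < 680, so use break Q=680: TC = 1,841×€44.32 + (1,841/680.0)×254 + (680.0/2)×0.32×€44.32 = €87,102.80.
EOQ at €43.67 = 258.7 < 4100, so use break Q=4100: TC = 1,841×€43.67 + (1,841/4100.0)×254 + (4100.0/2)×0.32×€43.67 = €109,158.04.
EOQ at €42.84 = 261.2 < 4500, so use break Q=4500: TC = 1,841×€42.84 + (1,841/4500.0)×254 + (4500.0/2)×0.32×€42.84 = €109,817.15.
Lowest total cost is €85,762.03 at Q = 256.0.

Q* ≈ 256 boards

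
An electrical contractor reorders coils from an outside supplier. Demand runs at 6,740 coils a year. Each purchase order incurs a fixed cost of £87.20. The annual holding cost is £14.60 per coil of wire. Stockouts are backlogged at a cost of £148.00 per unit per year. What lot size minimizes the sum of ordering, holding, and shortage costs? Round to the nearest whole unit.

Q* ≈ 297 coils

With planned backorders, Q* = √(2DS/H) · √((H+B)/B).
√(2DS/H) = √(2 × 6,740 × 87.2 / 14.6) = 283.744.
√((H+B)/B) = √((14.6+148)/148) = 1.0482.
Q* ≈ 297.410.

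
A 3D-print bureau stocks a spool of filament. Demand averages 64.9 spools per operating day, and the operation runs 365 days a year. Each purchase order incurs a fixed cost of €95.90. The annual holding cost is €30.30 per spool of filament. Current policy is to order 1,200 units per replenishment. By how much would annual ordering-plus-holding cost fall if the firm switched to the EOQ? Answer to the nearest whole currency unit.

Extra cost ≈ €8,340 per year

Annual demand D = 64.9 × 365 = 23,688.5.
EOQ = √(2DS/H) = √(2 × 23,688.5 × 95.9 / 30.3) ≈ 387.23.
Cost at Q* = (D/Q*)S + (Q*/2)H = √(2DSH) ≈ €11,733.14.
Cost at Q = 1,200: (23,688.5/1,200)×95.9 + (1,200/2)×30.3 = €1,893.11 + €18,180.00 = €20,073.11.
Excess = €20,073.11 − €11,733.14 = €8,339.96.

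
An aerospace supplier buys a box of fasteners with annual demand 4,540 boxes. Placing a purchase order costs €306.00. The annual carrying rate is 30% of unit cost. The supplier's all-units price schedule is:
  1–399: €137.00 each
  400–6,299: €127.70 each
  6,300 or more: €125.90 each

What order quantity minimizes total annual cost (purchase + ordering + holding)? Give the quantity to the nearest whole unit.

Holding cost per unit per year at price C is H = 0.30·C.
Evaluate total cost at each tier's feasible EOQ or, if the EOQ is below the tier, at the tier's minimum quantity.
EOQ at €137.00 = 260.0 (feasible in tier 1): TC = 4,540×€137.00 + (4,540/260.0)×306 + (260.0/2)×0.30×€137.00 = €632,666.23.
EOQ at €127.70 = 269.3 < 400, so use break Q=400: TC = 4,540×€127.70 + (4,540/400.0)×306 + (400.0/2)×0.30×€127.70 = €590,893.10.
EOQ at €125.90 = 271.2 < 6300, so use break Q=6300: TC = 4,540×€125.90 + (4,540/6300.0)×306 + (6300.0/2)×0.30×€125.90 = €690,782.01.
Lowest total cost is €590,893.10 at Q = 400.0.

Q* ≈ 400 boxes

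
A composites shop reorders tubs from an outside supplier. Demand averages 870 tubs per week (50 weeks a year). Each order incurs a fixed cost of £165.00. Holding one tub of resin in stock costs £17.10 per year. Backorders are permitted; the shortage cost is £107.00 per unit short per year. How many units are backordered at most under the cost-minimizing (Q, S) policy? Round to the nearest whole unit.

Annual demand D = 870 × 50 = 43,500.
With planned backorders, Q* = √(2DS/H) · √((H+B)/B).
√(2DS/H) = √(2 × 43,500 × 165 / 17.1) = 916.228.
√((H+B)/B) = √((17.1+107)/107) = 1.0769.
Q* ≈ 986.728.
S* = Q* · H/(H+B) = 986.728 × 17.1/124.1 ≈ 135.963.

S* ≈ 136 tubs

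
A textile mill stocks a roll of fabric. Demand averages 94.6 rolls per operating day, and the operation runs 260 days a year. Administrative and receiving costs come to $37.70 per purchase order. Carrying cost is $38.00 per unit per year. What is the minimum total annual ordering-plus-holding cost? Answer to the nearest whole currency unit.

Annual demand D = 94.6 × 260 = 24,596.
EOQ = √(2DS/H) = √(2 × 24,596 × 37.7 / 38) ≈ 220.92.
At the optimum the two cost components are equal, so total cost = 2·(Q*/2)H = Q*·H.
Minimum total = √(2DSH) = √(2 × 24,596 × 37.7 × 38) ≈ 8394.788.

TC* ≈ $8,395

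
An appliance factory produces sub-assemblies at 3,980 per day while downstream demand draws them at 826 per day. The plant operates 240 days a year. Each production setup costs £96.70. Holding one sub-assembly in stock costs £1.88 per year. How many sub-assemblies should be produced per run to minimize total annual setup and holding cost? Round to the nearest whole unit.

Q* ≈ 5,073 sub-assemblies

Annual demand D = 826 × 240 = 198,240.
Production build-up factor (1 − d/p) = 1 − 826/3,980 = 0.7925.
Q* = √(2DS / (H(1 − d/p))) = √(2 × 198,240 × 96.7 / (1.88 × 0.7925)).
= √(38,339,616 / 1.4898) ≈ 5072.892.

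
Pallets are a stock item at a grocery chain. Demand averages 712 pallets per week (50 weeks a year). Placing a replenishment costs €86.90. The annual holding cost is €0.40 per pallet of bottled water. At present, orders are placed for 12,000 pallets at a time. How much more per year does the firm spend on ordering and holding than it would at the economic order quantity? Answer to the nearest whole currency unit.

Annual demand D = 712 × 50 = 35,600.
EOQ = √(2DS/H) = √(2 × 35,600 × 86.9 / 0.4) ≈ 3932.96.
Cost at Q* = (D/Q*)S + (Q*/2)H = √(2DSH) ≈ €1,573.19.
Cost at Q = 12,000: (35,600/12,000)×86.9 + (12,000/2)×0.4 = €257.80 + €2,400.00 = €2,657.80.
Excess = €2,657.80 − €1,573.19 = €1,084.62.

Extra cost ≈ €1,085 per year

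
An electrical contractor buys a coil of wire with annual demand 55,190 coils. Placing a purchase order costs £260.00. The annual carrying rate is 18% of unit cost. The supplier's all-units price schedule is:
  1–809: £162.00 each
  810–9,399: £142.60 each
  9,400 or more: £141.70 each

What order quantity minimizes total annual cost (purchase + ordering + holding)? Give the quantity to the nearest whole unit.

Holding cost per unit per year at price C is H = 0.18·C.
Candidates are each tier's EOQ (if it falls in that tier) and each price-break quantity.
Tier 1 (£162.00): EOQ = 992.1 exceeds tier's upper bound 809, so this tier is dominated.
EOQ at £142.60 = 1057.4 (feasible in tier 2): TC = 55,190×£142.60 + (55,190/1057.4)×260 + (1057.4/2)×0.18×£142.60 = £7,897,235.13.
EOQ at £141.70 = 1060.7 < 9400, so use break Q=9400: TC = 55,190×£141.70 + (55,190/9400.0)×260 + (9400.0/2)×0.18×£141.70 = £7,941,827.73.
Lowest total cost is £7,897,235.13 at Q = 1057.4.

Q* ≈ 1,057 coils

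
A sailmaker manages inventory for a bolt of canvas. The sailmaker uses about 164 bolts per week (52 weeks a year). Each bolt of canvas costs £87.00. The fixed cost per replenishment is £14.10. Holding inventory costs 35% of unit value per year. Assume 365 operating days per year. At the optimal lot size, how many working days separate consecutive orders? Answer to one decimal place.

T ≈ 3.8 days

Annual demand D = 164 × 52 = 8,528.
Holding cost H = 0.35 × £87.00 = £30.4500 per unit per year.
Q* = √(2DS/H) = √(2 × 8,528 × 14.1 / 30.45) ≈ 88.87.
Cycle time = Q*/D × 365 = 88.87 / 8,528 × 365 ≈ 3.804 days.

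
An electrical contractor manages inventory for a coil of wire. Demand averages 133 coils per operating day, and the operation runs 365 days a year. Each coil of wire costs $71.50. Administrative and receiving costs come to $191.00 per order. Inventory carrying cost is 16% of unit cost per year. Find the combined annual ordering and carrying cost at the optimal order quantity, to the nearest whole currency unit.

Annual demand D = 133 × 365 = 48,545.
Holding cost H = 0.16 × $71.50 = $11.4400 per unit per year.
The optimal lot size = √(2DS/H) = √(2 × 48,545 × 191 / 11.44) ≈ 1273.18.
At Q*, ordering cost (D/Q*)S equals holding cost (Q*/2)H, each = √(DSH/2).
Minimum total = √(2DSH) = √(2 × 48,545 × 191 × 11.44) ≈ 14565.217.

TC* ≈ $14,565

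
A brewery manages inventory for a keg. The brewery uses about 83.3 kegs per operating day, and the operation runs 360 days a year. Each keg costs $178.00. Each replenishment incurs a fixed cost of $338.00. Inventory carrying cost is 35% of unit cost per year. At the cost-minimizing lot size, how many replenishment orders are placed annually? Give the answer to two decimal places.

Annual demand D = 83.3 × 360 = 29,988.
Holding cost H = 0.35 × $178.00 = $62.3000 per unit per year.
Q* = √(2DS/H) = √(2 × 29,988 × 338 / 62.3) ≈ 570.43.
Orders per year = D / Q* = 29,988 / 570.43 ≈ 52.571.

N ≈ 52.57 orders per year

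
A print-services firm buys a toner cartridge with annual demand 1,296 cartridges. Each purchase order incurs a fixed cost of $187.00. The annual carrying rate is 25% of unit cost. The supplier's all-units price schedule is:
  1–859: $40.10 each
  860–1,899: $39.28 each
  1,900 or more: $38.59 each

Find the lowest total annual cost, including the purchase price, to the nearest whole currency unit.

TC* ≈ $54,174

Holding cost per unit per year at price C is H = 0.25·C.
Evaluate total cost at each tier's feasible EOQ or, if the EOQ is below the tier, at the tier's minimum quantity.
EOQ at $40.10 = 219.9 (feasible in tier 1): TC = 1,296×$40.10 + (1,296/219.9)×187 + (219.9/2)×0.25×$40.10 = $54,173.95.
EOQ at $39.28 = 222.2 < 860, so use break Q=860: TC = 1,296×$39.28 + (1,296/860.0)×187 + (860.0/2)×0.25×$39.28 = $55,411.28.
EOQ at $38.59 = 224.1 < 1900, so use break Q=1900: TC = 1,296×$38.59 + (1,296/1900.0)×187 + (1900.0/2)×0.25×$38.59 = $59,305.32.
Lowest total cost among the candidates is at Q = 219.9.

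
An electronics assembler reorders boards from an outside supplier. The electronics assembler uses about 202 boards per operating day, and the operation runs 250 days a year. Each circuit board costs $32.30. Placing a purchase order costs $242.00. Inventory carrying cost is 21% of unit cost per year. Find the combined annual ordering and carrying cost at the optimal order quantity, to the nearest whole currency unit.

Annual demand D = 202 × 250 = 50,500.
Holding cost H = 0.21 × $32.30 = $6.7830 per unit per year.
Q* = √(2DS/H) = √(2 × 50,500 × 242 / 6.783) ≈ 1898.27.
At Q*, ordering cost (D/Q*)S equals holding cost (Q*/2)H, each = √(DSH/2).
Minimum total = √(2DSH) = √(2 × 50,500 × 242 × 6.783) ≈ 12875.950.

TC* ≈ $12,876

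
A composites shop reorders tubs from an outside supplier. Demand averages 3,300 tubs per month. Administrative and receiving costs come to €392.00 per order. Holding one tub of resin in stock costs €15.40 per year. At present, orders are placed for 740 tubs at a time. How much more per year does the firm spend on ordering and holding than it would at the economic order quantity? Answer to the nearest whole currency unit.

Extra cost ≈ €4,809 per year

Annual demand D = 3,300 × 12 = 39,600.
EOQ = √(2DS/H) = √(2 × 39,600 × 392 / 15.4) ≈ 1419.86.
Cost at Q* = (D/Q*)S + (Q*/2)H = √(2DSH) ≈ €21,865.83.
Cost at Q = 740: (39,600/740)×392 + (740/2)×15.4 = €20,977.30 + €5,698.00 = €26,675.30.
Excess = €26,675.30 − €21,865.83 = €4,809.47.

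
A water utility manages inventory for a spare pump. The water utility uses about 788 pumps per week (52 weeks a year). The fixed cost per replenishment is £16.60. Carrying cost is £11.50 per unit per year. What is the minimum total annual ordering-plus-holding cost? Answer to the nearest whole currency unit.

TC* ≈ £3,955

Annual demand D = 788 × 52 = 40,976.
The optimal lot size = √(2DS/H) = √(2 × 40,976 × 16.6 / 11.5) ≈ 343.94.
At Q*, ordering cost (D/Q*)S equals holding cost (Q*/2)H, each = √(DSH/2).
Minimum total = √(2DSH) = √(2 × 40,976 × 16.6 × 11.5) ≈ 3955.330.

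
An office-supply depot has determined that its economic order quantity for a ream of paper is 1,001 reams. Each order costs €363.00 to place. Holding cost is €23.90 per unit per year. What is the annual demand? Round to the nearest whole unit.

D ≈ 32,986 reams per year

Squaring Q* = √(2DS/H) gives Q*² = 2DS/H.
From Q* = √(2DS/H): D = Q*²H / (2S) = 1,001² × 23.9 / (2 × 363) = 32985.983.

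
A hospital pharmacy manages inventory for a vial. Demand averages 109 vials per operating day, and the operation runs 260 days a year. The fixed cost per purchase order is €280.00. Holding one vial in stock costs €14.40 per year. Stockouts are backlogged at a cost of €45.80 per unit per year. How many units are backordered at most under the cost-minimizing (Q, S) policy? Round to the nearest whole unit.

S* ≈ 288 vials

Annual demand D = 109 × 260 = 28,340.
With planned backorders, Q* = √(2DS/H) · √((H+B)/B).
√(2DS/H) = √(2 × 28,340 × 280 / 14.4) = 1049.815.
√((H+B)/B) = √((14.4+45.8)/45.8) = 1.1465.
Q* ≈ 1203.589.
S* = Q* · H/(H+B) = 1203.589 × 14.4/60.2 ≈ 287.902.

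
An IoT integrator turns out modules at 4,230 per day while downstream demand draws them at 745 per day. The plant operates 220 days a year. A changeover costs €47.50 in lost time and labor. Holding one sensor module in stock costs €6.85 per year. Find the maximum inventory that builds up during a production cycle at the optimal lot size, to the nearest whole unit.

Annual demand D = 745 × 220 = 163,900.
Production build-up factor (1 − d/p) = 1 − 745/4,230 = 0.8239.
Q* = √(2DS / (H(1 − d/p))) = √(2 × 163,900 × 47.5 / (6.85 × 0.8239)).
= √(15,570,500 / 5.6436) ≈ 1661.020.
Maximum inventory = Q*(1 − d/p) = 1661.020 × 0.8239 ≈ 1368.476.

I_max ≈ 1,368 modules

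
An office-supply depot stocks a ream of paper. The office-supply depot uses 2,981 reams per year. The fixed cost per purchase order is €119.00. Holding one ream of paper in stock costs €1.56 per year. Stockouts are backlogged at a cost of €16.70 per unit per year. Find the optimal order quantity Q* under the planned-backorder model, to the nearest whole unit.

With planned backorders, Q* = √(2DS/H) · √((H+B)/B).
√(2DS/H) = √(2 × 2,981 × 119 / 1.56) = 674.384.
√((H+B)/B) = √((1.56+16.7)/16.7) = 1.0457.
Q* ≈ 705.179.

Q* ≈ 705 reams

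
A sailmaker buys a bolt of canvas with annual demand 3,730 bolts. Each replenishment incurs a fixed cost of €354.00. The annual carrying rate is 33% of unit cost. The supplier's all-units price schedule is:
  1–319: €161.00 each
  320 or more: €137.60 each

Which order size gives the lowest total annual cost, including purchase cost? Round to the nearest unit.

Holding cost per unit per year at price C is H = 0.33·C.
Candidates are each tier's EOQ (if it falls in that tier) and each price-break quantity.
EOQ at €161.00 = 222.9 (feasible in tier 1): TC = 3,730×€161.00 + (3,730/222.9)×354 + (222.9/2)×0.33×€161.00 = €612,375.16.
EOQ at €137.60 = 241.2 < 320, so use break Q=320: TC = 3,730×€137.60 + (3,730/320.0)×354 + (320.0/2)×0.33×€137.60 = €524,639.59.
Lowest total cost is €524,639.59 at Q = 320.0.

Q* ≈ 320 bolts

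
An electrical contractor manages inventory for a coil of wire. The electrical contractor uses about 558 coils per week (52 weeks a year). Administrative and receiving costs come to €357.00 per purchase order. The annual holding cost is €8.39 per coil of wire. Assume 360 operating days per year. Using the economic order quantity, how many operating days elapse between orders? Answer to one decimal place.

Annual demand D = 558 × 52 = 29,016.
EOQ = √(2DS/H) = √(2 × 29,016 × 357 / 8.39) ≈ 1571.40.
Cycle time = Q*/D × 360 = 1571.40 / 29,016 × 360 ≈ 19.496 days.

T ≈ 19.5 days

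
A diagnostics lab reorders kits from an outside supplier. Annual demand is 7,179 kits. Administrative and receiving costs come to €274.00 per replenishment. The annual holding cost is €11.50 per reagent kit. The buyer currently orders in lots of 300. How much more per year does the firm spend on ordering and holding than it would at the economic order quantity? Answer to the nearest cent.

Extra cost ≈ €1,555.60 per year

EOQ = √(2DS/H) = √(2 × 7,179 × 274 / 11.5) ≈ 584.89.
Cost at Q* = (D/Q*)S + (Q*/2)H = √(2DSH) ≈ €6,726.22.
Cost at Q = 300: (7,179/300)×274 + (300/2)×11.5 = €6,556.82 + €1,725.00 = €8,281.82.
Excess = €8,281.82 − €6,726.22 = €1,555.60.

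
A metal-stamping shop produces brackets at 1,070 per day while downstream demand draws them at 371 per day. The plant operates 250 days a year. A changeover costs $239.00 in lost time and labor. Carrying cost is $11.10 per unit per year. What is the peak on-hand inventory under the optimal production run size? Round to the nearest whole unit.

I_max ≈ 1,615 brackets

Annual demand D = 371 × 250 = 92,750.
Production build-up factor (1 − d/p) = 1 − 371/1,070 = 0.6533.
Q* = √(2DS / (H(1 − d/p))) = √(2 × 92,750 × 239 / (11.1 × 0.6533)).
= √(44,334,500 / 7.2513) ≈ 2472.650.
Maximum inventory = Q*(1 − d/p) = 2472.650 × 0.6533 ≈ 1615.311.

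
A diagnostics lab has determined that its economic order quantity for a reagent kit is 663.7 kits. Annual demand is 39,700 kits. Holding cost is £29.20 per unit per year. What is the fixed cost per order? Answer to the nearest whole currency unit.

S ≈ £162

Invert the EOQ relation Q*² = 2DS/H.
From Q* = √(2DS/H): S = Q*²H / (2D) = 663.7² × 29.2 / (2 × 39,700) = 161.9966.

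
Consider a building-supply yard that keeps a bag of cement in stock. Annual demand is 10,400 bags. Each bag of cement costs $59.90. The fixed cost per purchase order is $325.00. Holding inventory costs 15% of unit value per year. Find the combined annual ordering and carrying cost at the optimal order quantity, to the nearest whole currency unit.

TC* ≈ $7,793

Holding cost H = 0.15 × $59.90 = $8.9850 per unit per year.
The optimal lot size = √(2DS/H) = √(2 × 10,400 × 325 / 8.985) ≈ 867.39.
At Q*, ordering cost (D/Q*)S equals holding cost (Q*/2)H, each = √(DSH/2).
Minimum total = √(2DSH) = √(2 × 10,400 × 325 × 8.985) ≈ 7793.497.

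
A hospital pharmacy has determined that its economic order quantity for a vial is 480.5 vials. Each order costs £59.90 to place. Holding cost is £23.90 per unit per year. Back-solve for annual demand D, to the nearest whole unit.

Invert the EOQ relation Q*² = 2DS/H.
From Q* = √(2DS/H): D = Q*²H / (2S) = 480.5² × 23.9 / (2 × 59.9) = 46060.417.

D ≈ 46,060 vials per year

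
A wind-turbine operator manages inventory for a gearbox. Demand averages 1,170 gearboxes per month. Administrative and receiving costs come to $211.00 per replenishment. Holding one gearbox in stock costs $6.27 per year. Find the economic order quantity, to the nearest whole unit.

Q* ≈ 972 gearboxes

Annual demand D = 1,170 × 12 = 14,040.
EOQ = √(2DS / H) = √(2 × 14,040 × 211 / 6.27).
= √(5,924,880 / 6.27) = √944,956.9378 ≈ 972.089.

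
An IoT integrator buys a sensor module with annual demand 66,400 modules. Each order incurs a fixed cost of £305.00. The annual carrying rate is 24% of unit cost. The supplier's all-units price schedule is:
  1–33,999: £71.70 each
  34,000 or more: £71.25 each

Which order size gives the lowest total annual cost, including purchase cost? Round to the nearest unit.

Holding cost per unit per year at price C is H = 0.24·C.
Evaluate total cost at each tier's feasible EOQ or, if the EOQ is below the tier, at the tier's minimum quantity.
EOQ at £71.70 = 1534.2 (feasible in tier 1): TC = 66,400×£71.70 + (66,400/1534.2)×305 + (1534.2/2)×0.24×£71.70 = £4,787,280.62.
EOQ at £71.25 = 1539.0 < 34000, so use break Q=34000: TC = 66,400×£71.25 + (66,400/34000.0)×305 + (34000.0/2)×0.24×£71.25 = £5,022,295.65.
Lowest total cost is £4,787,280.62 at Q = 1534.2.

Q* ≈ 1,534 modules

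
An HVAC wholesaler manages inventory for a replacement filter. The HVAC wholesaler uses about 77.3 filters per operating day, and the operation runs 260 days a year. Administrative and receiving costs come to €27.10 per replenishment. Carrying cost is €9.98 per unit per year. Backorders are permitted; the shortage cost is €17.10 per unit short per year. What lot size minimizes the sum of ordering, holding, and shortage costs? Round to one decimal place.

Q* ≈ 415.8 filters

Annual demand D = 77.3 × 260 = 20,098.
With planned backorders, Q* = √(2DS/H) · √((H+B)/B).
√(2DS/H) = √(2 × 20,098 × 27.1 / 9.98) = 330.378.
√((H+B)/B) = √((9.98+17.1)/17.1) = 1.2584.
Q* ≈ 415.755.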